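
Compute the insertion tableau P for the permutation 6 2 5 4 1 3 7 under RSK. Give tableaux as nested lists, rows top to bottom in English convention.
Insert 6: appended to row 1. P = [[6]].
Insert 2: 2 bumps 6 from row 1; 6 starts row 2. P = [[2], [6]].
Insert 5: appended to row 1. P = [[2, 5], [6]].
Insert 4: 4 bumps 5 from row 1; 5 bumps 6 from row 2; 6 starts row 3. P = [[2, 4], [5], [6]].
Insert 1: 1 bumps 2 from row 1; 2 bumps 5 from row 2; 5 bumps 6 from row 3; 6 starts row 4. P = [[1, 4], [2], [5], [6]].
Insert 3: 3 bumps 4 from row 1; 4 appends to row 2. P = [[1, 3], [2, 4], [5], [6]].
Insert 7: appended to row 1. P = [[1, 3, 7], [2, 4], [5], [6]].

So P = [[1, 3, 7], [2, 4], [5], [6]].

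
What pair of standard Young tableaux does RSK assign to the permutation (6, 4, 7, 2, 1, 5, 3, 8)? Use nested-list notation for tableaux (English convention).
Insert each entry of the permutation into P by Schensted row insertion, recording in Q the position of each new cell.

Insert 6: appended to row 1. P = [[6]].
Insert 4: 4 bumps 6 from row 1; 6 starts row 2. P = [[4], [6]].
Insert 7: appended to row 1. P = [[4, 7], [6]].
Insert 2: 2 bumps 4 from row 1; 4 bumps 6 from row 2; 6 starts row 3. P = [[2, 7], [4], [6]].
Insert 1: 1 bumps 2 from row 1; 2 bumps 4 from row 2; 4 bumps 6 from row 3; 6 starts row 4. P = [[1, 7], [2], [4], [6]].
Insert 5: 5 bumps 7 from row 1; 7 appends to row 2. P = [[1, 5], [2, 7], [4], [6]].
Insert 3: 3 bumps 5 from row 1; 5 bumps 7 from row 2; 7 appends to row 3. P = [[1, 3], [2, 5], [4, 7], [6]].
Insert 8: appended to row 1. P = [[1, 3, 8], [2, 5], [4, 7], [6]].

So P = [[1, 3, 8], [2, 5], [4, 7], [6]], Q = [[1, 3, 8], [2, 6], [4, 7], [5]].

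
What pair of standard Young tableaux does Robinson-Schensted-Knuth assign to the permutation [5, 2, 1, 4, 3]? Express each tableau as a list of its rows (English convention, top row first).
P = [[1, 3], [2, 4], [5]], Q = [[1, 4], [2, 5], [3]]

Insert each entry of the permutation into P by Schensted row insertion, recording in Q the position of each new cell.

Insert 5: appended to row 1. P = [[5]].
Insert 2: 2 bumps 5 from row 1; 5 starts row 2. P = [[2], [5]].
Insert 1: 1 bumps 2 from row 1; 2 bumps 5 from row 2; 5 starts row 3. P = [[1], [2], [5]].
Insert 4: appended to row 1. P = [[1, 4], [2], [5]].
Insert 3: 3 bumps 4 from row 1; 4 appends to row 2. P = [[1, 3], [2, 4], [5]].

So P = [[1, 3], [2, 4], [5]], Q = [[1, 4], [2, 5], [3]].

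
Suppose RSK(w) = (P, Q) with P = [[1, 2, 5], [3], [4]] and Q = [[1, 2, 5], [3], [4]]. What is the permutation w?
1 4 3 2 5

Reverse the RSK construction: for i from n down to 1, find the cell of Q containing i, remove the entry at that cell from P, and reverse-bump it up through P; the value ejected from row 1 is w(i).

Step i=5: Q has 5 at row 1, column 3; remove that cell from P, ejecting 5. So w(5) = 5. P is now [[1, 2], [3], [4]].
Step i=4: Q has 4 at row 3, column 1; remove 4 from row 3 of P and reverse-bump: 4 enters row 2 and ejects 3; 3 enters row 1 and ejects 2. So w(4) = 2. P is now [[1, 3], [4]].
Step i=3: Q has 3 at row 2, column 1; remove 4 from row 2 of P and reverse-bump: 4 enters row 1 and ejects 3. So w(3) = 3. P is now [[1, 4]].
Step i=2: Q has 2 at row 1, column 2; remove that cell from P, ejecting 4. So w(2) = 4. P is now [[1]].
Step i=1: Q has 1 at row 1, column 1; remove that cell from P, ejecting 1. So w(1) = 1. P is now [].

So w = 1 4 3 2 5.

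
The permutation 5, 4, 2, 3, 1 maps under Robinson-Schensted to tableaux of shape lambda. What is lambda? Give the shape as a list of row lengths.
RSK row insertion gives P = [[1, 3], [2], [4], [5]], which has shape [2, 1, 1, 1].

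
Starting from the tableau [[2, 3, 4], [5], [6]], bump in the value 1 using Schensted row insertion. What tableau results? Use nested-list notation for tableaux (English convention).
In row 1, 1 replaces 2 (the leftmost entry greater than 1); 2 is bumped to row 2. In row 2, 2 replaces 5 (the leftmost entry greater than 2); 5 is bumped to row 3. In row 3, 5 replaces 6 (the leftmost entry greater than 5); 6 is bumped to row 4. 6 starts a new row 4. The new tableau is [[1, 3, 4], [2], [5], [6]].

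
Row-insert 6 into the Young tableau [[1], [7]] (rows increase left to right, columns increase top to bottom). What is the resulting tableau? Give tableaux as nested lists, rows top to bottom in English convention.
[[1, 6], [7]]

6 is larger than every entry of row 1, so it is appended to row 1. The new tableau is [[1, 6], [7]].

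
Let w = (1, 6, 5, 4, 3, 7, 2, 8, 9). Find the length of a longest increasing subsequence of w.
5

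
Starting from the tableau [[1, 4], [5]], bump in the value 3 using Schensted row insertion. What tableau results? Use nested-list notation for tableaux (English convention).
In row 1, 3 replaces 4 (the leftmost entry greater than 3); 4 is bumped to row 2. In row 2, 4 replaces 5 (the leftmost entry greater than 4); 5 is bumped to row 3. 5 starts a new row 3. The new tableau is [[1, 3], [4], [5]].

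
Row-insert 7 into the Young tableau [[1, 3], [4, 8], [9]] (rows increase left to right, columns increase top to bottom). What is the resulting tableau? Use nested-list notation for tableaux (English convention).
[[1, 3, 7], [4, 8], [9]]

7 is larger than every entry of row 1, so it is appended to row 1. The new tableau is [[1, 3, 7], [4, 8], [9]].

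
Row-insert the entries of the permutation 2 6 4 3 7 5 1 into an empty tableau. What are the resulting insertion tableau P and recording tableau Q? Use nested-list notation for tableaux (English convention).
Insert each entry of the permutation into P by Schensted row insertion, recording in Q the position of each new cell.

Insert 2: appended to row 1. P = [[2]], Q = [[1]].
Insert 6: appended to row 1. P = [[2, 6]], Q = [[1, 2]].
Insert 4: 4 bumps 6 from row 1; 6 starts row 2. P = [[2, 4], [6]], Q = [[1, 2], [3]].
Insert 3: 3 bumps 4 from row 1; 4 bumps 6 from row 2; 6 starts row 3. P = [[2, 3], [4], [6]], Q = [[1, 2], [3], [4]].
Insert 7: appended to row 1. P = [[2, 3, 7], [4], [6]], Q = [[1, 2, 5], [3], [4]].
Insert 5: 5 bumps 7 from row 1; 7 appends to row 2. P = [[2, 3, 5], [4, 7], [6]], Q = [[1, 2, 5], [3, 6], [4]].
Insert 1: 1 bumps 2 from row 1; 2 bumps 4 from row 2; 4 bumps 6 from row 3; 6 starts row 4. P = [[1, 3, 5], [2, 7], [4], [6]], Q = [[1, 2, 5], [3, 6], [4], [7]].

So P = [[1, 3, 5], [2, 7], [4], [6]], Q = [[1, 2, 5], [3, 6], [4], [7]].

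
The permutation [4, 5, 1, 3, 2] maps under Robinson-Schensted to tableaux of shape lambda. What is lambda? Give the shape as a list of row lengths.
[2, 2, 1]

Row-insert each entry into an empty tableau.

After inserting 4: P = [[4]].
After inserting 5: P = [[4, 5]].
After inserting 1: P = [[1, 5], [4]].
After inserting 3: P = [[1, 3], [4, 5]].
After inserting 2: P = [[1, 2], [3, 5], [4]].

The final insertion tableau P = [[1, 2], [3, 5], [4]] has shape [2, 2, 1].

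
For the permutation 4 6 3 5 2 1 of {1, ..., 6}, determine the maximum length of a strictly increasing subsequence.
2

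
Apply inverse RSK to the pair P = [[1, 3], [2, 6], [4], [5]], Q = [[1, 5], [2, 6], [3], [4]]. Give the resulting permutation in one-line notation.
Reverse the RSK construction: for i from n down to 1, find the cell of Q containing i, remove the entry at that cell from P, and reverse-bump it up through P; the value ejected from row 1 is w(i).

Step i=6: Q has 6 at row 2, column 2; remove 6 from row 2 of P and reverse-bump: 6 enters row 1 and ejects 3. So w(6) = 3. P is now [[1, 6], [2], [4], [5]].
Step i=5: Q has 5 at row 1, column 2; remove that cell from P, ejecting 6. So w(5) = 6. P is now [[1], [2], [4], [5]].
Step i=4: Q has 4 at row 4, column 1; remove 5 from row 4 of P and reverse-bump: 5 enters row 3 and ejects 4; 4 enters row 2 and ejects 2; 2 enters row 1 and ejects 1. So w(4) = 1. P is now [[2], [4], [5]].
Step i=3: Q has 3 at row 3, column 1; remove 5 from row 3 of P and reverse-bump: 5 enters row 2 and ejects 4; 4 enters row 1 and ejects 2. So w(3) = 2. P is now [[4], [5]].
Step i=2: Q has 2 at row 2, column 1; remove 5 from row 2 of P and reverse-bump: 5 enters row 1 and ejects 4. So w(2) = 4. P is now [[5]].
Step i=1: Q has 1 at row 1, column 1; remove that cell from P, ejecting 5. So w(1) = 5. P is now [].

So w = 5 4 2 1 6 3.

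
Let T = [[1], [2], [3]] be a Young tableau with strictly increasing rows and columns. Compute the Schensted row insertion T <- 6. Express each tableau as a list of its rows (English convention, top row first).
[[1, 6], [2], [3]]

6 is larger than every entry of row 1, so it is appended to row 1. The new tableau is [[1, 6], [2], [3]].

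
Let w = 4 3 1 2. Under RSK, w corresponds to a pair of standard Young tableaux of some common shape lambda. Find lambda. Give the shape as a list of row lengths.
[2, 1, 1]

Row-insert each entry into an empty tableau.

After inserting 4: P = [[4]].
After inserting 3: P = [[3], [4]].
After inserting 1: P = [[1], [3], [4]].
After inserting 2: P = [[1, 2], [3], [4]].

The final insertion tableau P = [[1, 2], [3], [4]] has shape [2, 1, 1].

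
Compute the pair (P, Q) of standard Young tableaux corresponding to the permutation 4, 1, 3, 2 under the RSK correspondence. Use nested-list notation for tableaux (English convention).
P = [[1, 2], [3], [4]], Q = [[1, 3], [2], [4]]

Insert each entry of the permutation into P by Schensted row insertion, recording in Q the position of each new cell.

Insert 4: appended to row 1. P = [[4]].
Insert 1: 1 bumps 4 from row 1; 4 starts row 2. P = [[1], [4]].
Insert 3: appended to row 1. P = [[1, 3], [4]].
Insert 2: 2 bumps 3 from row 1; 3 bumps 4 from row 2; 4 starts row 3. P = [[1, 2], [3], [4]].

So P = [[1, 2], [3], [4]], Q = [[1, 3], [2], [4]].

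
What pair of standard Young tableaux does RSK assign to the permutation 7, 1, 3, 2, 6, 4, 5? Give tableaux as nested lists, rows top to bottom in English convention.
P = [[1, 2, 4, 5], [3, 6], [7]], Q = [[1, 3, 5, 7], [2, 6], [4]]

Insert each entry of the permutation into P by Schensted row insertion, recording in Q the position of each new cell.

Insert 7: appended to row 1. P = [[7]].
Insert 1: 1 bumps 7 from row 1; 7 starts row 2. P = [[1], [7]].
Insert 3: appended to row 1. P = [[1, 3], [7]].
Insert 2: 2 bumps 3 from row 1; 3 bumps 7 from row 2; 7 starts row 3. P = [[1, 2], [3], [7]].
Insert 6: appended to row 1. P = [[1, 2, 6], [3], [7]].
Insert 4: 4 bumps 6 from row 1; 6 appends to row 2. P = [[1, 2, 4], [3, 6], [7]].
Insert 5: appended to row 1. P = [[1, 2, 4, 5], [3, 6], [7]].

So P = [[1, 2, 4, 5], [3, 6], [7]], Q = [[1, 3, 5, 7], [2, 6], [4]].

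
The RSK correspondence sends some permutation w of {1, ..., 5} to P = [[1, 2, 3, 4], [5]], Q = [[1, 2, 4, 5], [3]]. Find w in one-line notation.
1 5 2 3 4

Reverse RSK: for i = n, n-1, ..., 1, locate i in Q, remove the corresponding corner cell from P, and reverse-bump its entry up through P; the value ejected from row 1 is w(i).

So w = 1 5 2 3 4.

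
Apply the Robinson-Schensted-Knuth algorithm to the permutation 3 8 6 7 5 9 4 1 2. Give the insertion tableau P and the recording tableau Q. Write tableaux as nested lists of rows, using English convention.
Insert each entry of the permutation into P by Schensted row insertion, recording in Q the position of each new cell.

Insert 3: appended to row 1. P = [[3]].
Insert 8: appended to row 1. P = [[3, 8]].
Insert 6: 6 bumps 8 from row 1; 8 starts row 2. P = [[3, 6], [8]].
Insert 7: appended to row 1. P = [[3, 6, 7], [8]].
Insert 5: 5 bumps 6 from row 1; 6 bumps 8 from row 2; 8 starts row 3. P = [[3, 5, 7], [6], [8]].
Insert 9: appended to row 1. P = [[3, 5, 7, 9], [6], [8]].
Insert 4: 4 bumps 5 from row 1; 5 bumps 6 from row 2; 6 bumps 8 from row 3; 8 starts row 4. P = [[3, 4, 7, 9], [5], [6], [8]].
Insert 1: 1 bumps 3 from row 1; 3 bumps 5 from row 2; 5 bumps 6 from row 3; 6 bumps 8 from row 4; 8 starts row 5. P = [[1, 4, 7, 9], [3], [5], [6], [8]].
Insert 2: 2 bumps 4 from row 1; 4 appends to row 2. P = [[1, 2, 7, 9], [3, 4], [5], [6], [8]].

So P = [[1, 2, 7, 9], [3, 4], [5], [6], [8]], Q = [[1, 2, 4, 6], [3, 9], [5], [7], [8]].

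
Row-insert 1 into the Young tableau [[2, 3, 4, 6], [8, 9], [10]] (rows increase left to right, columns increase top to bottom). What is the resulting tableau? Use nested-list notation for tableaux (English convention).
[[1, 3, 4, 6], [2, 9], [8], [10]]

In row 1, 1 replaces 2 (the leftmost entry greater than 1); 2 is bumped to row 2. In row 2, 2 replaces 8 (the leftmost entry greater than 2); 8 is bumped to row 3. In row 3, 8 replaces 10 (the leftmost entry greater than 8); 10 is bumped to row 4. 10 starts a new row 4. The new tableau is [[1, 3, 4, 6], [2, 9], [8], [10]].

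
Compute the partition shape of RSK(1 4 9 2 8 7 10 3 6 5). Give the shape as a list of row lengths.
[4, 3, 1, 1, 1]

Row-insert each entry into an empty tableau.

After inserting 1: P = [[1]].
After inserting 4: P = [[1, 4]].
After inserting 9: P = [[1, 4, 9]].
After inserting 2: P = [[1, 2, 9], [4]].
After inserting 8: P = [[1, 2, 8], [4, 9]].
After inserting 7: P = [[1, 2, 7], [4, 8], [9]].
After inserting 10: P = [[1, 2, 7, 10], [4, 8], [9]].
After inserting 3: P = [[1, 2, 3, 10], [4, 7], [8], [9]].
After inserting 6: P = [[1, 2, 3, 6], [4, 7, 10], [8], [9]].
After inserting 5: P = [[1, 2, 3, 5], [4, 6, 10], [7], [8], [9]].

The final insertion tableau P = [[1, 2, 3, 5], [4, 6, 10], [7], [8], [9]] has shape [4, 3, 1, 1, 1].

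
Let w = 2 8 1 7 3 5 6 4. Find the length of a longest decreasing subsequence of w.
4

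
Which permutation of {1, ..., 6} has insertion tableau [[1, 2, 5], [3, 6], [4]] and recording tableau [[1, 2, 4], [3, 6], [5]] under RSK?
1 4 3 6 2 5

Reverse RSK: for i = n, n-1, ..., 1, locate i in Q, remove the corresponding corner cell from P, and reverse-bump its entry up through P; the value ejected from row 1 is w(i).

So w = 1 4 3 6 2 5.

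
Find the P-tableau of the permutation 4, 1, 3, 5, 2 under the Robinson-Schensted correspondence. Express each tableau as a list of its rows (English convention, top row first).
P = [[1, 2, 5], [3], [4]]

Insert 4: appended to row 1. P = [[4]].
Insert 1: 1 bumps 4 from row 1; 4 starts row 2. P = [[1], [4]].
Insert 3: appended to row 1. P = [[1, 3], [4]].
Insert 5: appended to row 1. P = [[1, 3, 5], [4]].
Insert 2: 2 bumps 3 from row 1; 3 bumps 4 from row 2; 4 starts row 3. P = [[1, 2, 5], [3], [4]].

So P = [[1, 2, 5], [3], [4]].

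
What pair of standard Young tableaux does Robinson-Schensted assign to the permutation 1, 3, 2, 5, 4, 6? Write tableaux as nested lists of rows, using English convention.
Insert each entry of the permutation into P by Schensted row insertion, recording in Q the position of each new cell.

Insert 1: appended to row 1. P = [[1]].
Insert 3: appended to row 1. P = [[1, 3]].
Insert 2: 2 bumps 3 from row 1; 3 starts row 2. P = [[1, 2], [3]].
Insert 5: appended to row 1. P = [[1, 2, 5], [3]].
Insert 4: 4 bumps 5 from row 1; 5 appends to row 2. P = [[1, 2, 4], [3, 5]].
Insert 6: appended to row 1. P = [[1, 2, 4, 6], [3, 5]].

So P = [[1, 2, 4, 6], [3, 5]], Q = [[1, 2, 4, 6], [3, 5]].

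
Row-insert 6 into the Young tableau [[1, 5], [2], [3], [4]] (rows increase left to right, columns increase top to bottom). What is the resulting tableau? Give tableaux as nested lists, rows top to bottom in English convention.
6 is larger than every entry of row 1, so it is appended to row 1. The new tableau is [[1, 5, 6], [2], [3], [4]].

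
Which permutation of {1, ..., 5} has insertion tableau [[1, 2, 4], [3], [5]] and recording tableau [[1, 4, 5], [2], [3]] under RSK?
Reverse the RSK construction: for i from n down to 1, find the cell of Q containing i, remove the entry at that cell from P, and reverse-bump it up through P; the value ejected from row 1 is w(i).

Step i=5: Q has 5 at row 1, column 3; remove that cell from P, ejecting 4. So w(5) = 4. P is now [[1, 2], [3], [5]].
Step i=4: Q has 4 at row 1, column 2; remove that cell from P, ejecting 2. So w(4) = 2. P is now [[1], [3], [5]].
Step i=3: Q has 3 at row 3, column 1; remove 5 from row 3 of P and reverse-bump: 5 enters row 2 and ejects 3; 3 enters row 1 and ejects 1. So w(3) = 1. P is now [[3], [5]].
Step i=2: Q has 2 at row 2, column 1; remove 5 from row 2 of P and reverse-bump: 5 enters row 1 and ejects 3. So w(2) = 3. P is now [[5]].
Step i=1: Q has 1 at row 1, column 1; remove that cell from P, ejecting 5. So w(1) = 5. P is now [].

So w = 5 3 1 2 4.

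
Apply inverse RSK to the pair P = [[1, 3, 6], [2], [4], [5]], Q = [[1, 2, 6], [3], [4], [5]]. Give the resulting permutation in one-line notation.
Reverse the RSK construction: for i from n down to 1, find the cell of Q containing i, remove the entry at that cell from P, and reverse-bump it up through P; the value ejected from row 1 is w(i).

Step i=6: Q has 6 at row 1, column 3; remove that cell from P, ejecting 6. So w(6) = 6. P is now [[1, 3], [2], [4], [5]].
Step i=5: Q has 5 at row 4, column 1; remove 5 from row 4 of P and reverse-bump: 5 enters row 3 and ejects 4; 4 enters row 2 and ejects 2; 2 enters row 1 and ejects 1. So w(5) = 1. P is now [[2, 3], [4], [5]].
Step i=4: Q has 4 at row 3, column 1; remove 5 from row 3 of P and reverse-bump: 5 enters row 2 and ejects 4; 4 enters row 1 and ejects 3. So w(4) = 3. P is now [[2, 4], [5]].
Step i=3: Q has 3 at row 2, column 1; remove 5 from row 2 of P and reverse-bump: 5 enters row 1 and ejects 4. So w(3) = 4. P is now [[2, 5]].
Step i=2: Q has 2 at row 1, column 2; remove that cell from P, ejecting 5. So w(2) = 5. P is now [[2]].
Step i=1: Q has 1 at row 1, column 1; remove that cell from P, ejecting 2. So w(1) = 2. P is now [].

So w = 2 5 4 3 1 6.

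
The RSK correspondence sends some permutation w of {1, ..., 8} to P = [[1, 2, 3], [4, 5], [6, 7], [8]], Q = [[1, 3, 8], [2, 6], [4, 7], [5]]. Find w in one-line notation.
8 6 7 4 1 5 2 3

Reverse RSK: for i = n, n-1, ..., 1, locate i in Q, remove the corresponding corner cell from P, and reverse-bump its entry up through P; the value ejected from row 1 is w(i).

So w = 8 6 7 4 1 5 2 3.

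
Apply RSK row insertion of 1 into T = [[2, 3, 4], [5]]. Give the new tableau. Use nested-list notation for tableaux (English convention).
In row 1, 1 replaces 2 (the leftmost entry greater than 1); 2 is bumped to row 2. In row 2, 2 replaces 5 (the leftmost entry greater than 2); 5 is bumped to row 3. 5 starts a new row 3. The new tableau is [[1, 3, 4], [2], [5]].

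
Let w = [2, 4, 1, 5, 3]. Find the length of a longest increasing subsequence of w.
3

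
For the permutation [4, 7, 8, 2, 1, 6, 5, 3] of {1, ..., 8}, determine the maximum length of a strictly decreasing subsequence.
4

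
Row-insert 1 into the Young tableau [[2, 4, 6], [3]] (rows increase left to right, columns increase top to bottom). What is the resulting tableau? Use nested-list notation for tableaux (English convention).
In row 1, 1 replaces 2 (the leftmost entry greater than 1); 2 is bumped to row 2. In row 2, 2 replaces 3 (the leftmost entry greater than 2); 3 is bumped to row 3. 3 starts a new row 3. The new tableau is [[1, 4, 6], [2], [3]].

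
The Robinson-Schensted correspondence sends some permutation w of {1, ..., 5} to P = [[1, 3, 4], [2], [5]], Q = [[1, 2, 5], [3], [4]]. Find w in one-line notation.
2 5 3 1 4

Reverse the RSK construction: for i from n down to 1, find the cell of Q containing i, remove the entry at that cell from P, and reverse-bump it up through P; the value ejected from row 1 is w(i).

Step i=5: Q has 5 at row 1, column 3; remove that cell from P, ejecting 4. So w(5) = 4. P is now [[1, 3], [2], [5]].
Step i=4: Q has 4 at row 3, column 1; remove 5 from row 3 of P and reverse-bump: 5 enters row 2 and ejects 2; 2 enters row 1 and ejects 1. So w(4) = 1. P is now [[2, 3], [5]].
Step i=3: Q has 3 at row 2, column 1; remove 5 from row 2 of P and reverse-bump: 5 enters row 1 and ejects 3. So w(3) = 3. P is now [[2, 5]].
Step i=2: Q has 2 at row 1, column 2; remove that cell from P, ejecting 5. So w(2) = 5. P is now [[2]].
Step i=1: Q has 1 at row 1, column 1; remove that cell from P, ejecting 2. So w(1) = 2. P is now [].

So w = 2 5 3 1 4.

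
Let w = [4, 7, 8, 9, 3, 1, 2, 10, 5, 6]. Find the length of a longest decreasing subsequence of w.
3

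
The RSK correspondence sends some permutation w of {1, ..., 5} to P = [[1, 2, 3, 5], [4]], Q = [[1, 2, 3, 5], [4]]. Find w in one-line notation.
Reverse the RSK construction: for i from n down to 1, find the cell of Q containing i, remove the entry at that cell from P, and reverse-bump it up through P; the value ejected from row 1 is w(i).

Step i=5: Q has 5 at row 1, column 4; remove that cell from P, ejecting 5. So w(5) = 5. P is now [[1, 2, 3], [4]].
Step i=4: Q has 4 at row 2, column 1; remove 4 from row 2 of P and reverse-bump: 4 enters row 1 and ejects 3. So w(4) = 3. P is now [[1, 2, 4]].
Step i=3: Q has 3 at row 1, column 3; remove that cell from P, ejecting 4. So w(3) = 4. P is now [[1, 2]].
Step i=2: Q has 2 at row 1, column 2; remove that cell from P, ejecting 2. So w(2) = 2. P is now [[1]].
Step i=1: Q has 1 at row 1, column 1; remove that cell from P, ejecting 1. So w(1) = 1. P is now [].

So w = 1 2 4 3 5.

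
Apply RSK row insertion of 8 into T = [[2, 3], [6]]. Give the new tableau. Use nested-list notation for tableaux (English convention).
[[2, 3, 8], [6]]

8 is larger than every entry of row 1, so it is appended to row 1. The new tableau is [[2, 3, 8], [6]].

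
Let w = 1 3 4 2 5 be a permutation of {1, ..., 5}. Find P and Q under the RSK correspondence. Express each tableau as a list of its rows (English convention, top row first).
Insert each entry of the permutation into P by Schensted row insertion, recording in Q the position of each new cell.

Insert 1: appended to row 1. P = [[1]].
Insert 3: appended to row 1. P = [[1, 3]].
Insert 4: appended to row 1. P = [[1, 3, 4]].
Insert 2: 2 bumps 3 from row 1; 3 starts row 2. P = [[1, 2, 4], [3]].
Insert 5: appended to row 1. P = [[1, 2, 4, 5], [3]].

So P = [[1, 2, 4, 5], [3]], Q = [[1, 2, 3, 5], [4]].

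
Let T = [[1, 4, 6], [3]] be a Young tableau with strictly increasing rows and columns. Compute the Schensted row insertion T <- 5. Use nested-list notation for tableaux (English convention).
In row 1, 5 replaces 6 (the leftmost entry greater than 5); 6 is bumped to row 2. 6 is appended to row 2. The new tableau is [[1, 4, 5], [3, 6]].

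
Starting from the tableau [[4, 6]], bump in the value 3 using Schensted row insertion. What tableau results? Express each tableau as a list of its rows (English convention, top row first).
In row 1, 3 replaces 4 (the leftmost entry greater than 3); 4 is bumped to row 2. 4 starts a new row 2. The new tableau is [[3, 6], [4]].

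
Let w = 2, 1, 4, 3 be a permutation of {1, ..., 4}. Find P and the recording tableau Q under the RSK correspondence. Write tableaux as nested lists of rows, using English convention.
P = [[1, 3], [2, 4]], Q = [[1, 3], [2, 4]]

Insert each entry of the permutation into P by Schensted row insertion, recording in Q the position of each new cell.

Insert 2: appended to row 1. P = [[2]].
Insert 1: 1 bumps 2 from row 1; 2 starts row 2. P = [[1], [2]].
Insert 4: appended to row 1. P = [[1, 4], [2]].
Insert 3: 3 bumps 4 from row 1; 4 appends to row 2. P = [[1, 3], [2, 4]].

So P = [[1, 3], [2, 4]], Q = [[1, 3], [2, 4]].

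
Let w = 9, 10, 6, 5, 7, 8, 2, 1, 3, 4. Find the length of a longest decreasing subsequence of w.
5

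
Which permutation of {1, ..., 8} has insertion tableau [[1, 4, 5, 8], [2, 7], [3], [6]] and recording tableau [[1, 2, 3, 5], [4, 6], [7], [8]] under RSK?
Reverse the RSK construction: for i from n down to 1, find the cell of Q containing i, remove the entry at that cell from P, and reverse-bump it up through P; the value ejected from row 1 is w(i).

Step i=8: Q has 8 at row 4, column 1; remove 6 from row 4 of P and reverse-bump: 6 enters row 3 and ejects 3; 3 enters row 2 and ejects 2; 2 enters row 1 and ejects 1. So w(8) = 1. P is now [[2, 4, 5, 8], [3, 7], [6]].
Step i=7: Q has 7 at row 3, column 1; remove 6 from row 3 of P and reverse-bump: 6 enters row 2 and ejects 3; 3 enters row 1 and ejects 2. So w(7) = 2. P is now [[3, 4, 5, 8], [6, 7]].
Step i=6: Q has 6 at row 2, column 2; remove 7 from row 2 of P and reverse-bump: 7 enters row 1 and ejects 5. So w(6) = 5. P is now [[3, 4, 7, 8], [6]].
Step i=5: Q has 5 at row 1, column 4; remove that cell from P, ejecting 8. So w(5) = 8. P is now [[3, 4, 7], [6]].
Step i=4: Q has 4 at row 2, column 1; remove 6 from row 2 of P and reverse-bump: 6 enters row 1 and ejects 4. So w(4) = 4. P is now [[3, 6, 7]].
Step i=3: Q has 3 at row 1, column 3; remove that cell from P, ejecting 7. So w(3) = 7. P is now [[3, 6]].
Step i=2: Q has 2 at row 1, column 2; remove that cell from P, ejecting 6. So w(2) = 6. P is now [[3]].
Step i=1: Q has 1 at row 1, column 1; remove that cell from P, ejecting 3. So w(1) = 3. P is now [].

So w = 3 6 7 4 8 5 2 1.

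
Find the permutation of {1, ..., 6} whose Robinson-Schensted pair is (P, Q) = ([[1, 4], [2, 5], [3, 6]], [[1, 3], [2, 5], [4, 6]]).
Reverse the RSK construction: for i from n down to 1, find the cell of Q containing i, remove the entry at that cell from P, and reverse-bump it up through P; the value ejected from row 1 is w(i).

Step i=6: Q has 6 at row 3, column 2; remove 6 from row 3 of P and reverse-bump: 6 enters row 2 and ejects 5; 5 enters row 1 and ejects 4. So w(6) = 4. P is now [[1, 5], [2, 6], [3]].
Step i=5: Q has 5 at row 2, column 2; remove 6 from row 2 of P and reverse-bump: 6 enters row 1 and ejects 5. So w(5) = 5. P is now [[1, 6], [2], [3]].
Step i=4: Q has 4 at row 3, column 1; remove 3 from row 3 of P and reverse-bump: 3 enters row 2 and ejects 2; 2 enters row 1 and ejects 1. So w(4) = 1. P is now [[2, 6], [3]].
Step i=3: Q has 3 at row 1, column 2; remove that cell from P, ejecting 6. So w(3) = 6. P is now [[2], [3]].
Step i=2: Q has 2 at row 2, column 1; remove 3 from row 2 of P and reverse-bump: 3 enters row 1 and ejects 2. So w(2) = 2. P is now [[3]].
Step i=1: Q has 1 at row 1, column 1; remove that cell from P, ejecting 3. So w(1) = 3. P is now [].

So w = 3 2 6 1 5 4.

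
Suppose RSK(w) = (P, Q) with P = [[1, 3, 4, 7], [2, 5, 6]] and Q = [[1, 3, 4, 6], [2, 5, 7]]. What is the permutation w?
2 1 5 6 3 7 4

Reverse the RSK construction: for i from n down to 1, find the cell of Q containing i, remove the entry at that cell from P, and reverse-bump it up through P; the value ejected from row 1 is w(i).

Step i=7: Q has 7 at row 2, column 3; remove 6 from row 2 of P and reverse-bump: 6 enters row 1 and ejects 4. So w(7) = 4. P is now [[1, 3, 6, 7], [2, 5]].
Step i=6: Q has 6 at row 1, column 4; remove that cell from P, ejecting 7. So w(6) = 7. P is now [[1, 3, 6], [2, 5]].
Step i=5: Q has 5 at row 2, column 2; remove 5 from row 2 of P and reverse-bump: 5 enters row 1 and ejects 3. So w(5) = 3. P is now [[1, 5, 6], [2]].
Step i=4: Q has 4 at row 1, column 3; remove that cell from P, ejecting 6. So w(4) = 6. P is now [[1, 5], [2]].
Step i=3: Q has 3 at row 1, column 2; remove that cell from P, ejecting 5. So w(3) = 5. P is now [[1], [2]].
Step i=2: Q has 2 at row 2, column 1; remove 2 from row 2 of P and reverse-bump: 2 enters row 1 and ejects 1. So w(2) = 1. P is now [[2]].
Step i=1: Q has 1 at row 1, column 1; remove that cell from P, ejecting 2. So w(1) = 2. P is now [].

So w = 2 1 5 6 3 7 4.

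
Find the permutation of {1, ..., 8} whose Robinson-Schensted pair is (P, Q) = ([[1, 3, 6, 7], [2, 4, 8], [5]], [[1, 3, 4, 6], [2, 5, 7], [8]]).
2 1 5 6 4 8 7 3

Reverse the RSK construction: for i from n down to 1, find the cell of Q containing i, remove the entry at that cell from P, and reverse-bump it up through P; the value ejected from row 1 is w(i).

Step i=8: Q has 8 at row 3, column 1; remove 5 from row 3 of P and reverse-bump: 5 enters row 2 and ejects 4; 4 enters row 1 and ejects 3. So w(8) = 3. P is now [[1, 4, 6, 7], [2, 5, 8]].
Step i=7: Q has 7 at row 2, column 3; remove 8 from row 2 of P and reverse-bump: 8 enters row 1 and ejects 7. So w(7) = 7. P is now [[1, 4, 6, 8], [2, 5]].
Step i=6: Q has 6 at row 1, column 4; remove that cell from P, ejecting 8. So w(6) = 8. P is now [[1, 4, 6], [2, 5]].
Step i=5: Q has 5 at row 2, column 2; remove 5 from row 2 of P and reverse-bump: 5 enters row 1 and ejects 4. So w(5) = 4. P is now [[1, 5, 6], [2]].
Step i=4: Q has 4 at row 1, column 3; remove that cell from P, ejecting 6. So w(4) = 6. P is now [[1, 5], [2]].
Step i=3: Q has 3 at row 1, column 2; remove that cell from P, ejecting 5. So w(3) = 5. P is now [[1], [2]].
Step i=2: Q has 2 at row 2, column 1; remove 2 from row 2 of P and reverse-bump: 2 enters row 1 and ejects 1. So w(2) = 1. P is now [[2]].
Step i=1: Q has 1 at row 1, column 1; remove that cell from P, ejecting 2. So w(1) = 2. P is now [].

So w = 2 1 5 6 4 8 7 3.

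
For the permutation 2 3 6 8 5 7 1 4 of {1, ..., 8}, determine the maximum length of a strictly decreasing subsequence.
3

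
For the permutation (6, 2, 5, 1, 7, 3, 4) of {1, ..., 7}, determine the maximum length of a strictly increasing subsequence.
3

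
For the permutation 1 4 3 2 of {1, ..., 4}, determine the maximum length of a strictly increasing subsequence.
2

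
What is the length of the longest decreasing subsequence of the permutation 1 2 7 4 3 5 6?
3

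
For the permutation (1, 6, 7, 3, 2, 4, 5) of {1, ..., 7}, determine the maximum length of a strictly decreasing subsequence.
3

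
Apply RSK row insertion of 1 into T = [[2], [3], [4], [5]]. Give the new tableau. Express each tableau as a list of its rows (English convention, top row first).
[[1], [2], [3], [4], [5]]

In row 1, 1 replaces 2 (the leftmost entry greater than 1); 2 is bumped to row 2. In row 2, 2 replaces 3 (the leftmost entry greater than 2); 3 is bumped to row 3. In row 3, 3 replaces 4 (the leftmost entry greater than 3); 4 is bumped to row 4. In row 4, 4 replaces 5 (the leftmost entry greater than 4); 5 is bumped to row 5. 5 starts a new row 5. The new tableau is [[1], [2], [3], [4], [5]].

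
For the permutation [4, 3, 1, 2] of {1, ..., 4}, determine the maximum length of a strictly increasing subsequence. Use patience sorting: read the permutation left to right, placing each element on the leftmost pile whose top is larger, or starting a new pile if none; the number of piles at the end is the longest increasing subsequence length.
2

4: new pile. tops = [4]
3: onto pile 1 (replacing 4). tops = [3]
1: onto pile 1 (replacing 3). tops = [1]
2: new pile. tops = [1, 2]

2 piles, so the longest increasing subsequence has length 2.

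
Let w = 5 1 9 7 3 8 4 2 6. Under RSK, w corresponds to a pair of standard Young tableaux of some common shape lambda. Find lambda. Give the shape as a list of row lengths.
Row-insert each entry into an empty tableau.

After inserting 5: P = [[5]].
After inserting 1: P = [[1], [5]].
After inserting 9: P = [[1, 9], [5]].
After inserting 7: P = [[1, 7], [5, 9]].
After inserting 3: P = [[1, 3], [5, 7], [9]].
After inserting 8: P = [[1, 3, 8], [5, 7], [9]].
After inserting 4: P = [[1, 3, 4], [5, 7, 8], [9]].
After inserting 2: P = [[1, 2, 4], [3, 7, 8], [5], [9]].
After inserting 6: P = [[1, 2, 4, 6], [3, 7, 8], [5], [9]].

The final insertion tableau P = [[1, 2, 4, 6], [3, 7, 8], [5], [9]] has shape [4, 3, 1, 1].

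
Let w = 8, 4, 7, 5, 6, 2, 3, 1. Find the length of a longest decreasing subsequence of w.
5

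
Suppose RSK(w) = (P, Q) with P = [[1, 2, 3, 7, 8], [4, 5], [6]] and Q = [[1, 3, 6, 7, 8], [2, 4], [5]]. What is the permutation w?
Reverse the RSK construction: for i from n down to 1, find the cell of Q containing i, remove the entry at that cell from P, and reverse-bump it up through P; the value ejected from row 1 is w(i).

Step i=8: Q has 8 at row 1, column 5; remove that cell from P, ejecting 8. So w(8) = 8. P is now [[1, 2, 3, 7], [4, 5], [6]].
Step i=7: Q has 7 at row 1, column 4; remove that cell from P, ejecting 7. So w(7) = 7. P is now [[1, 2, 3], [4, 5], [6]].
Step i=6: Q has 6 at row 1, column 3; remove that cell from P, ejecting 3. So w(6) = 3. P is now [[1, 2], [4, 5], [6]].
Step i=5: Q has 5 at row 3, column 1; remove 6 from row 3 of P and reverse-bump: 6 enters row 2 and ejects 5; 5 enters row 1 and ejects 2. So w(5) = 2. P is now [[1, 5], [4, 6]].
Step i=4: Q has 4 at row 2, column 2; remove 6 from row 2 of P and reverse-bump: 6 enters row 1 and ejects 5. So w(4) = 5. P is now [[1, 6], [4]].
Step i=3: Q has 3 at row 1, column 2; remove that cell from P, ejecting 6. So w(3) = 6. P is now [[1], [4]].
Step i=2: Q has 2 at row 2, column 1; remove 4 from row 2 of P and reverse-bump: 4 enters row 1 and ejects 1. So w(2) = 1. P is now [[4]].
Step i=1: Q has 1 at row 1, column 1; remove that cell from P, ejecting 4. So w(1) = 4. P is now [].

So w = 4 1 6 5 2 3 7 8.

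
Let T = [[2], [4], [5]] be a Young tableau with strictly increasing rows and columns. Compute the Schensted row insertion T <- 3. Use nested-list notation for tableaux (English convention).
[[2, 3], [4], [5]]

3 is larger than every entry of row 1, so it is appended to row 1. The new tableau is [[2, 3], [4], [5]].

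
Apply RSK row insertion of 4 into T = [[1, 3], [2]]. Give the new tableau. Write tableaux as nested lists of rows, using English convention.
4 is larger than every entry of row 1, so it is appended to row 1. The new tableau is [[1, 3, 4], [2]].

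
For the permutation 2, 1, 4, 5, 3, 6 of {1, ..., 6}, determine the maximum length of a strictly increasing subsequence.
4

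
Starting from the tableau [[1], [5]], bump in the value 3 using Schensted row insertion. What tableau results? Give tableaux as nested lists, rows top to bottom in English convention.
3 is larger than every entry of row 1, so it is appended to row 1. The new tableau is [[1, 3], [5]].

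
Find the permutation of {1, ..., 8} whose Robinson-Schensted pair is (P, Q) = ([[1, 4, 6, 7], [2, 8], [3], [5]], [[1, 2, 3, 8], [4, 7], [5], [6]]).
3 5 8 4 2 1 6 7

Reverse the RSK construction: for i from n down to 1, find the cell of Q containing i, remove the entry at that cell from P, and reverse-bump it up through P; the value ejected from row 1 is w(i).

Step i=8: Q has 8 at row 1, column 4; remove that cell from P, ejecting 7. So w(8) = 7. P is now [[1, 4, 6], [2, 8], [3], [5]].
Step i=7: Q has 7 at row 2, column 2; remove 8 from row 2 of P and reverse-bump: 8 enters row 1 and ejects 6. So w(7) = 6. P is now [[1, 4, 8], [2], [3], [5]].
Step i=6: Q has 6 at row 4, column 1; remove 5 from row 4 of P and reverse-bump: 5 enters row 3 and ejects 3; 3 enters row 2 and ejects 2; 2 enters row 1 and ejects 1. So w(6) = 1. P is now [[2, 4, 8], [3], [5]].
Step i=5: Q has 5 at row 3, column 1; remove 5 from row 3 of P and reverse-bump: 5 enters row 2 and ejects 3; 3 enters row 1 and ejects 2. So w(5) = 2. P is now [[3, 4, 8], [5]].
Step i=4: Q has 4 at row 2, column 1; remove 5 from row 2 of P and reverse-bump: 5 enters row 1 and ejects 4. So w(4) = 4. P is now [[3, 5, 8]].
Step i=3: Q has 3 at row 1, column 3; remove that cell from P, ejecting 8. So w(3) = 8. P is now [[3, 5]].
Step i=2: Q has 2 at row 1, column 2; remove that cell from P, ejecting 5. So w(2) = 5. P is now [[3]].
Step i=1: Q has 1 at row 1, column 1; remove that cell from P, ejecting 3. So w(1) = 3. P is now [].

So w = 3 5 8 4 2 1 6 7.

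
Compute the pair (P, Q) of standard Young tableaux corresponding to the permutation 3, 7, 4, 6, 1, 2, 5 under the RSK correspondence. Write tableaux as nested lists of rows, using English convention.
P = [[1, 2, 5], [3, 4, 6], [7]], Q = [[1, 2, 4], [3, 6, 7], [5]]

Insert each entry of the permutation into P by Schensted row insertion, recording in Q the position of each new cell.

Insert 3: appended to row 1. P = [[3]].
Insert 7: appended to row 1. P = [[3, 7]].
Insert 4: 4 bumps 7 from row 1; 7 starts row 2. P = [[3, 4], [7]].
Insert 6: appended to row 1. P = [[3, 4, 6], [7]].
Insert 1: 1 bumps 3 from row 1; 3 bumps 7 from row 2; 7 starts row 3. P = [[1, 4, 6], [3], [7]].
Insert 2: 2 bumps 4 from row 1; 4 appends to row 2. P = [[1, 2, 6], [3, 4], [7]].
Insert 5: 5 bumps 6 from row 1; 6 appends to row 2. P = [[1, 2, 5], [3, 4, 6], [7]].

So P = [[1, 2, 5], [3, 4, 6], [7]], Q = [[1, 2, 4], [3, 6, 7], [5]].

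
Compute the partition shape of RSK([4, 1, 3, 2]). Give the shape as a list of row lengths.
RSK row insertion gives P = [[1, 2], [3], [4]], which has shape [2, 1, 1].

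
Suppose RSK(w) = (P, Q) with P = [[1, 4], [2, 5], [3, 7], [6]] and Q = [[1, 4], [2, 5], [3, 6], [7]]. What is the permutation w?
6 3 2 7 5 4 1

Reverse the RSK construction: for i from n down to 1, find the cell of Q containing i, remove the entry at that cell from P, and reverse-bump it up through P; the value ejected from row 1 is w(i).

Step i=7: Q has 7 at row 4, column 1; remove 6 from row 4 of P and reverse-bump: 6 enters row 3 and ejects 3; 3 enters row 2 and ejects 2; 2 enters row 1 and ejects 1. So w(7) = 1. P is now [[2, 4], [3, 5], [6, 7]].
Step i=6: Q has 6 at row 3, column 2; remove 7 from row 3 of P and reverse-bump: 7 enters row 2 and ejects 5; 5 enters row 1 and ejects 4. So w(6) = 4. P is now [[2, 5], [3, 7], [6]].
Step i=5: Q has 5 at row 2, column 2; remove 7 from row 2 of P and reverse-bump: 7 enters row 1 and ejects 5. So w(5) = 5. P is now [[2, 7], [3], [6]].
Step i=4: Q has 4 at row 1, column 2; remove that cell from P, ejecting 7. So w(4) = 7. P is now [[2], [3], [6]].
Step i=3: Q has 3 at row 3, column 1; remove 6 from row 3 of P and reverse-bump: 6 enters row 2 and ejects 3; 3 enters row 1 and ejects 2. So w(3) = 2. P is now [[3], [6]].
Step i=2: Q has 2 at row 2, column 1; remove 6 from row 2 of P and reverse-bump: 6 enters row 1 and ejects 3. So w(2) = 3. P is now [[6]].
Step i=1: Q has 1 at row 1, column 1; remove that cell from P, ejecting 6. So w(1) = 6. P is now [].

So w = 6 3 2 7 5 4 1.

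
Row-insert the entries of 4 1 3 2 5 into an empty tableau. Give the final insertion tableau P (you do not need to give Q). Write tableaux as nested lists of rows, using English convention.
Insert 4: appended to row 1. P = [[4]].
Insert 1: 1 bumps 4 from row 1; 4 starts row 2. P = [[1], [4]].
Insert 3: appended to row 1. P = [[1, 3], [4]].
Insert 2: 2 bumps 3 from row 1; 3 bumps 4 from row 2; 4 starts row 3. P = [[1, 2], [3], [4]].
Insert 5: appended to row 1. P = [[1, 2, 5], [3], [4]].

So P = [[1, 2, 5], [3], [4]].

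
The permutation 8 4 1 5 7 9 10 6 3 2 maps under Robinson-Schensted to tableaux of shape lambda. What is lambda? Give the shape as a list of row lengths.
[5, 2, 1, 1, 1]

Row-insert each entry into an empty tableau.

After inserting 8: P = [[8]].
After inserting 4: P = [[4], [8]].
After inserting 1: P = [[1], [4], [8]].
After inserting 5: P = [[1, 5], [4], [8]].
After inserting 7: P = [[1, 5, 7], [4], [8]].
After inserting 9: P = [[1, 5, 7, 9], [4], [8]].
After inserting 10: P = [[1, 5, 7, 9, 10], [4], [8]].
After inserting 6: P = [[1, 5, 6, 9, 10], [4, 7], [8]].
After inserting 3: P = [[1, 3, 6, 9, 10], [4, 5], [7], [8]].
After inserting 2: P = [[1, 2, 6, 9, 10], [3, 5], [4], [7], [8]].

The final insertion tableau P = [[1, 2, 6, 9, 10], [3, 5], [4], [7], [8]] has shape [5, 2, 1, 1, 1].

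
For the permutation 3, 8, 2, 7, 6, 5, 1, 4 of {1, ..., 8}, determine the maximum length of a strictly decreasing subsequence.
5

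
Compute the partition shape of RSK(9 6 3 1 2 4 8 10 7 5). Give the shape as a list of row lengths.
[5, 2, 2, 1]

Row-insert each entry into an empty tableau.

After inserting 9: P = [[9]].
After inserting 6: P = [[6], [9]].
After inserting 3: P = [[3], [6], [9]].
After inserting 1: P = [[1], [3], [6], [9]].
After inserting 2: P = [[1, 2], [3], [6], [9]].
After inserting 4: P = [[1, 2, 4], [3], [6], [9]].
After inserting 8: P = [[1, 2, 4, 8], [3], [6], [9]].
After inserting 10: P = [[1, 2, 4, 8, 10], [3], [6], [9]].
After inserting 7: P = [[1, 2, 4, 7, 10], [3, 8], [6], [9]].
After inserting 5: P = [[1, 2, 4, 5, 10], [3, 7], [6, 8], [9]].

The final insertion tableau P = [[1, 2, 4, 5, 10], [3, 7], [6, 8], [9]] has shape [5, 2, 2, 1].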